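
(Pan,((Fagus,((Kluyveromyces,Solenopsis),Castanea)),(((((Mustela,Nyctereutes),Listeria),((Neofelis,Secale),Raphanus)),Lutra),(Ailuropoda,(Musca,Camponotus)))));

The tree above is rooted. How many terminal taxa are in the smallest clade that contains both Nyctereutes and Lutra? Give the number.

The MRCA of Nyctereutes and Lutra is the node subtending ((((Mustela,Nyctereutes),Listeria),((Neofelis,Secale),Raphanus)),Lutra).
That clade contains 7 terminal taxa: Listeria, Lutra, Mustela, Neofelis, Nyctereutes, Raphanus, Secale.

7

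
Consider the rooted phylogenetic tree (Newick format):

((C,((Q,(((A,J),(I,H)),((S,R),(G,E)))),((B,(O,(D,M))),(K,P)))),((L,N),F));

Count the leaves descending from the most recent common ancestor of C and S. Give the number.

16

The MRCA of C and S is the node subtending (C,((Q,(((A,J),(I,H)),((S,R),(G,E)))),((B,(O,(D,M))),(K,P)))).
That clade contains 16 terminal taxa: A, B, C, D, E, G, H, I, J, K, M, O, P, Q, R, S.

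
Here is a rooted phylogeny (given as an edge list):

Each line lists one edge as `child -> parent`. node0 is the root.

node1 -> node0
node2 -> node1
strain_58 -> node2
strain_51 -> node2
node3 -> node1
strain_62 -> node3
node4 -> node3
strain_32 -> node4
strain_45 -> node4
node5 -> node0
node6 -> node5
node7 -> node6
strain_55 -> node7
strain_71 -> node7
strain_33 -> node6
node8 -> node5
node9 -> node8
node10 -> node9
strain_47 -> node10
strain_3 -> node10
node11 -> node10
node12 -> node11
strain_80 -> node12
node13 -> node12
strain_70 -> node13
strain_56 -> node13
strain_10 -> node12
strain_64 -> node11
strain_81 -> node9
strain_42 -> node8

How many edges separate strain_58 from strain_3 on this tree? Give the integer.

The MRCA of strain_58 and strain_3 is the root of the tree.
From strain_58 up to that node: 3 branches. From strain_3 up to the same node: 5 branches. Total: 3 + 5 = 8.

8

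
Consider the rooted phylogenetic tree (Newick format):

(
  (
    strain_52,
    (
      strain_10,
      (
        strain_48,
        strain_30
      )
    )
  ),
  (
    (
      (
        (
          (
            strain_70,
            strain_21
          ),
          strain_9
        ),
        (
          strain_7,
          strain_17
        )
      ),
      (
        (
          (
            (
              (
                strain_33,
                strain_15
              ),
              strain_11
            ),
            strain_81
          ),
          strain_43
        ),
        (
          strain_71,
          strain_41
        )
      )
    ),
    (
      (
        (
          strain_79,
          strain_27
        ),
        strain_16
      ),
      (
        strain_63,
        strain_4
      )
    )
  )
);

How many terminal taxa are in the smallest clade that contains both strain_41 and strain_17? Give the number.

12

The MRCA of strain_41 and strain_17 is the node subtending ((((strain_70,strain_21),strain_9),(strain_7,strain_17)),(((((strain_33,strain_15),strain_11),strain_81),strain_43),(strain_71,strain_41))).
That clade contains 12 terminal taxa: strain_11, strain_15, strain_17, strain_21, strain_33, strain_41, strain_43, strain_7, strain_70, strain_71, strain_81, strain_9.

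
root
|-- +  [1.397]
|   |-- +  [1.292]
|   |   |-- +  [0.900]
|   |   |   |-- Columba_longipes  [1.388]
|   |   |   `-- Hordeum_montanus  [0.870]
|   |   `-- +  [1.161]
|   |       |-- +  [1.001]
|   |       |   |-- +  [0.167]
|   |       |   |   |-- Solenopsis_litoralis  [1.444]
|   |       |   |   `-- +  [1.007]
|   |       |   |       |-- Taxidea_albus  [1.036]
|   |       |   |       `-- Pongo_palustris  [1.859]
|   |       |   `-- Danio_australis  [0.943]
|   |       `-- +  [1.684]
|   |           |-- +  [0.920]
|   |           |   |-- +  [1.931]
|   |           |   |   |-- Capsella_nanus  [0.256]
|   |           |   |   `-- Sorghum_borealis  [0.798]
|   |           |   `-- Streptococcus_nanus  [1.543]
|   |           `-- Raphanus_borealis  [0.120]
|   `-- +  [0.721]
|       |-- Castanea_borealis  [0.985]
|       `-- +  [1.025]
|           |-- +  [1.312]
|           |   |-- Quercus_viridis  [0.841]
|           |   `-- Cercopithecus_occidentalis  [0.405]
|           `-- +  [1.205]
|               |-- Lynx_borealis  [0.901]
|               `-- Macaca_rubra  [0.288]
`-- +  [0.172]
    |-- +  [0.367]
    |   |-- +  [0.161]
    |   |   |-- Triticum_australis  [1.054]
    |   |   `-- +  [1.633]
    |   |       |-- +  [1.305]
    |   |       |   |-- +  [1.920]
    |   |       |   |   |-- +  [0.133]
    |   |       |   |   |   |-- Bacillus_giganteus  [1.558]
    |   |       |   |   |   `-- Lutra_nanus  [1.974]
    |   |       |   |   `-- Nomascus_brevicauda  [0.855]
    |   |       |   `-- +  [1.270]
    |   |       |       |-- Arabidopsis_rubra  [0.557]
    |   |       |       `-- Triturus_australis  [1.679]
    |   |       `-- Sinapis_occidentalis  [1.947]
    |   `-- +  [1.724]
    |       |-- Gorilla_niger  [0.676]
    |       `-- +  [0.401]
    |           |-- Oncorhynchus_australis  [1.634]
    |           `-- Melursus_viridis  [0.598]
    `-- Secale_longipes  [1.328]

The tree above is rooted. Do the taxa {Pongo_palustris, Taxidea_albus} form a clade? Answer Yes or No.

Yes

The most recent common ancestor of these taxa subtends (Taxidea_albus,Pongo_palustris).
That clade has exactly 2 tips — every listed taxon and nothing else — so the group is monophyletic.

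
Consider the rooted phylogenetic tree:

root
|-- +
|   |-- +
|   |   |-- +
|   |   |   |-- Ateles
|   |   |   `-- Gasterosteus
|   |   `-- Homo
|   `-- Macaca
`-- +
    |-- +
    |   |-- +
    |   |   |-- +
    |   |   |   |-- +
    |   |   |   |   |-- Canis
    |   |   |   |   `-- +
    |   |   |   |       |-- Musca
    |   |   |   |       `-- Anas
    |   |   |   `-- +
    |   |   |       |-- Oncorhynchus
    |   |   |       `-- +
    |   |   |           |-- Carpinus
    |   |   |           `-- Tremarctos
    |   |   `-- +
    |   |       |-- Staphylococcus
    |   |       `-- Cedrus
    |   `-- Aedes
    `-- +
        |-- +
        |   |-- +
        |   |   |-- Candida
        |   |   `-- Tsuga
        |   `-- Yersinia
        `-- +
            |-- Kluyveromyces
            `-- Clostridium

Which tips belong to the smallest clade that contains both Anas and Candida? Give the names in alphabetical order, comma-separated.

Tracing Anas: it sits inside (Musca,Anas).
Tracing Candida: it sits inside (Candida,Tsuga).
The smallest clade enclosing both is (((((Canis,(Musca,Anas)),(Oncorhynchus,(Carpinus,Tremarctos))),(Staphylococcus,Cedrus)),Aedes),(((Candida,Tsuga),Yersinia),(Kluyveromyces,Clostridium))); the answer is its 14 terminal taxa in alphabetical order.

Aedes, Anas, Candida, Canis, Carpinus, Cedrus, Clostridium, Kluyveromyces, Musca, Oncorhynchus, Staphylococcus, Tremarctos, Tsuga, Yersinia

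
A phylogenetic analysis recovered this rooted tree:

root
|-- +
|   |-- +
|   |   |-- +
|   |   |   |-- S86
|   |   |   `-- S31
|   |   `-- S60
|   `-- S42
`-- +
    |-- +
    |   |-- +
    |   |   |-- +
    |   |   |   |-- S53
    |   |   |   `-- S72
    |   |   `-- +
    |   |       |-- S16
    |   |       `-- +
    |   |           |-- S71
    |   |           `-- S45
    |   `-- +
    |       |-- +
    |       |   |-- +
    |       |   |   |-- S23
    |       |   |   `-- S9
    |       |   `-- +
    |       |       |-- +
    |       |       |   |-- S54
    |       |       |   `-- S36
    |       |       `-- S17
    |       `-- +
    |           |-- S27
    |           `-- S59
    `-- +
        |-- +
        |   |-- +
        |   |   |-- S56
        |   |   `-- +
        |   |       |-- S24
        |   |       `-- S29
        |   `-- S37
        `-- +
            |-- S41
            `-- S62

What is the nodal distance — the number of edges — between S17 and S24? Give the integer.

10

The MRCA of S17 and S24 is the node subtending ((((S53,S72),(S16,(S71,S45))),(((S23,S9),((S54,S36),S17)),(S27,S59))),(((S56,(S24,S29)),S37),(S41,S62))).
From S17 up to that node: 5 branches. From S24 up to the same node: 5 branches. Total: 5 + 5 = 10.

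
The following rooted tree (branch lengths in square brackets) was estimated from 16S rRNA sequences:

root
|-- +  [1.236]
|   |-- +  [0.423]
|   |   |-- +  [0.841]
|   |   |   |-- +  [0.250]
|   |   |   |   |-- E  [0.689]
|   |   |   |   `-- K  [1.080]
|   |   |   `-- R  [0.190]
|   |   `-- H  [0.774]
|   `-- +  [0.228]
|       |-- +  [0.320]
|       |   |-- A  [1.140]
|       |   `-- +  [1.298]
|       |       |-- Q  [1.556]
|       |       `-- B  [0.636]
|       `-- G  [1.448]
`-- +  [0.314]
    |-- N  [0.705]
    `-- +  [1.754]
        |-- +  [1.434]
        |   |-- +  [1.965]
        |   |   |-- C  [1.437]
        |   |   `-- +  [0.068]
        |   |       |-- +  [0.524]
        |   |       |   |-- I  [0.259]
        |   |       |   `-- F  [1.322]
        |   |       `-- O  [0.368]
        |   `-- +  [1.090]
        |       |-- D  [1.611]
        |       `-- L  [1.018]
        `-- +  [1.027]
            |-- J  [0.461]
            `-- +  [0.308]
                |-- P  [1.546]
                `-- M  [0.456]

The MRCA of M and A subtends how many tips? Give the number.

The MRCA of M and A is the root, so the clade is the entire tree.
That clade contains 18 terminal taxa: A, B, C, D, E, F, G, H, I, J, K, L, M, N, O, P, Q, R.

18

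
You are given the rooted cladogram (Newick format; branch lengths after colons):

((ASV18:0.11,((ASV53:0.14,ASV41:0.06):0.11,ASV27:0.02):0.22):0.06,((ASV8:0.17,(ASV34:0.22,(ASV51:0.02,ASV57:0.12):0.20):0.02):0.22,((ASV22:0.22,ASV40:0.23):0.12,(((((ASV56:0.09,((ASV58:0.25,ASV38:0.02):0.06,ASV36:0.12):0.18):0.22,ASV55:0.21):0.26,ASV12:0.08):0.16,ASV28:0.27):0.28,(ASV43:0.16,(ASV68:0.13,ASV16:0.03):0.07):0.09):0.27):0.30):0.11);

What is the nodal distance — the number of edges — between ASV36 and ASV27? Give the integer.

12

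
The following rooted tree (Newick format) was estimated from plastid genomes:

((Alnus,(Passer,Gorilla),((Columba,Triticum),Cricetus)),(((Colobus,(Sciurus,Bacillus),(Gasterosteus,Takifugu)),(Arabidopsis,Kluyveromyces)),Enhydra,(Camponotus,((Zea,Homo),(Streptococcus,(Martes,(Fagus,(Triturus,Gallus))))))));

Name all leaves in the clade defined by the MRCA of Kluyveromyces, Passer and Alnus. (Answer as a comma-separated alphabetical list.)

Alnus, Arabidopsis, Bacillus, Camponotus, Colobus, Columba, Cricetus, Enhydra, Fagus, Gallus, Gasterosteus, Gorilla, Homo, Kluyveromyces, Martes, Passer, Sciurus, Streptococcus, Takifugu, Triticum, Triturus, Zea

Tracing Kluyveromyces: it sits inside (Arabidopsis,Kluyveromyces).
Tracing Passer: it sits inside (Passer,Gorilla).
Tracing Alnus: it sits inside (Alnus,(Passer,Gorilla),((Columba,Triticum),Cricetus)).
The smallest clade enclosing all 3 is the whole tree (their MRCA is the root), so the answer is all 22 tips in alphabetical order.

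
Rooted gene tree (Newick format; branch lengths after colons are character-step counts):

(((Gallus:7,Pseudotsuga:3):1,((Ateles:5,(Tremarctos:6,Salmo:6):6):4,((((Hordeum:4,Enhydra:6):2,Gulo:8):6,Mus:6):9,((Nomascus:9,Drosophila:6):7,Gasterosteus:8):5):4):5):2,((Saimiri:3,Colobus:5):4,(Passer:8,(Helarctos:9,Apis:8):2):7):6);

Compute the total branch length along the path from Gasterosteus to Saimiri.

37

The path runs Gasterosteus → … → MRCA → … → Saimiri; the MRCA is the root of the tree.
Branch lengths along that path: 8 + 5 + 4 + 5 + 2 + 6 + 4 + 3 = 37.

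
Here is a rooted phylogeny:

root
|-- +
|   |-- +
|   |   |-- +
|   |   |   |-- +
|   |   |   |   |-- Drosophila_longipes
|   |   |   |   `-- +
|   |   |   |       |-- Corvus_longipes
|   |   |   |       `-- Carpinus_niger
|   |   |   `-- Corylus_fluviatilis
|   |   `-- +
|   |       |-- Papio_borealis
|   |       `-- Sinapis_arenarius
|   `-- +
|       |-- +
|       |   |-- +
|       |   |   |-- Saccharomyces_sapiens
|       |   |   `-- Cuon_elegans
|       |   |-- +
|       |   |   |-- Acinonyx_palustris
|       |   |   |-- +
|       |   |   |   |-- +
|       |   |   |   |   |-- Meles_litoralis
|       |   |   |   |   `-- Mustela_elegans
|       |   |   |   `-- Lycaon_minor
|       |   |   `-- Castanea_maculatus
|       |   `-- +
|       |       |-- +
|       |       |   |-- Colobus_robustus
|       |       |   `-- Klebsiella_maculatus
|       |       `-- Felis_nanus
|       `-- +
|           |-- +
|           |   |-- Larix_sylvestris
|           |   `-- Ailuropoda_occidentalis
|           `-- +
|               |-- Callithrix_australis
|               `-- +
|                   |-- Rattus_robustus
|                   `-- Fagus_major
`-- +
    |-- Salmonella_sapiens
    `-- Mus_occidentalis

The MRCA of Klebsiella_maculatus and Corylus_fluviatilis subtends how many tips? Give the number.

21

The MRCA of Klebsiella_maculatus and Corylus_fluviatilis is the node subtending ((((Drosophila_longipes,(Corvus_longipes,Carpinus_niger)),Corylus_fluviatilis),(Papio_borealis,Sinapis_arenarius)),(((Saccharomyces_sapiens,Cuon_elegans),(Acinonyx_palustris,((Meles_litoralis,Mustela_elegans),Lycaon_minor),Castanea_maculatus),((Colobus_robustus,Klebsiella_maculatus),Felis_nanus)),((Larix_sylvestris,Ailuropoda_occidentalis),(Callithrix_australis,(Rattus_robustus,Fagus_major))))).
That clade contains 21 terminal taxa: Acinonyx_palustris, Ailuropoda_occidentalis, Callithrix_australis, Carpinus_niger, Castanea_maculatus, Colobus_robustus, Corvus_longipes, Corylus_fluviatilis, Cuon_elegans, Drosophila_longipes, Fagus_major, Felis_nanus, Klebsiella_maculatus, Larix_sylvestris, Lycaon_minor, Meles_litoralis, Mustela_elegans, Papio_borealis, Rattus_robustus, Saccharomyces_sapiens, Sinapis_arenarius.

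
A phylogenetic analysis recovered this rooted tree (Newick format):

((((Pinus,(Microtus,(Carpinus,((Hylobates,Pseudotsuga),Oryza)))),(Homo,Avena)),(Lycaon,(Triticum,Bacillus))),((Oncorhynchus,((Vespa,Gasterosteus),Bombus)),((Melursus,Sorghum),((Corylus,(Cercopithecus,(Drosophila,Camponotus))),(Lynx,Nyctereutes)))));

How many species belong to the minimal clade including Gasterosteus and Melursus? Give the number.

12

The MRCA of Gasterosteus and Melursus is the node subtending ((Oncorhynchus,((Vespa,Gasterosteus),Bombus)),((Melursus,Sorghum),((Corylus,(Cercopithecus,(Drosophila,Camponotus))),(Lynx,Nyctereutes)))).
That clade contains 12 terminal taxa: Bombus, Camponotus, Cercopithecus, Corylus, Drosophila, Gasterosteus, Lynx, Melursus, Nyctereutes, Oncorhynchus, Sorghum, Vespa.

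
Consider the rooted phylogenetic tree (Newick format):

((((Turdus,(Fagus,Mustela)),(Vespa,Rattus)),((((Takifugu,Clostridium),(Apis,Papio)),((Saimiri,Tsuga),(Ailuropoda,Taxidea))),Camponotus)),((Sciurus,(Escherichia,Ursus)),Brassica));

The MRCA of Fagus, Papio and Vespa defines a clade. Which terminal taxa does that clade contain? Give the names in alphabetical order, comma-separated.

Ailuropoda, Apis, Camponotus, Clostridium, Fagus, Mustela, Papio, Rattus, Saimiri, Takifugu, Taxidea, Tsuga, Turdus, Vespa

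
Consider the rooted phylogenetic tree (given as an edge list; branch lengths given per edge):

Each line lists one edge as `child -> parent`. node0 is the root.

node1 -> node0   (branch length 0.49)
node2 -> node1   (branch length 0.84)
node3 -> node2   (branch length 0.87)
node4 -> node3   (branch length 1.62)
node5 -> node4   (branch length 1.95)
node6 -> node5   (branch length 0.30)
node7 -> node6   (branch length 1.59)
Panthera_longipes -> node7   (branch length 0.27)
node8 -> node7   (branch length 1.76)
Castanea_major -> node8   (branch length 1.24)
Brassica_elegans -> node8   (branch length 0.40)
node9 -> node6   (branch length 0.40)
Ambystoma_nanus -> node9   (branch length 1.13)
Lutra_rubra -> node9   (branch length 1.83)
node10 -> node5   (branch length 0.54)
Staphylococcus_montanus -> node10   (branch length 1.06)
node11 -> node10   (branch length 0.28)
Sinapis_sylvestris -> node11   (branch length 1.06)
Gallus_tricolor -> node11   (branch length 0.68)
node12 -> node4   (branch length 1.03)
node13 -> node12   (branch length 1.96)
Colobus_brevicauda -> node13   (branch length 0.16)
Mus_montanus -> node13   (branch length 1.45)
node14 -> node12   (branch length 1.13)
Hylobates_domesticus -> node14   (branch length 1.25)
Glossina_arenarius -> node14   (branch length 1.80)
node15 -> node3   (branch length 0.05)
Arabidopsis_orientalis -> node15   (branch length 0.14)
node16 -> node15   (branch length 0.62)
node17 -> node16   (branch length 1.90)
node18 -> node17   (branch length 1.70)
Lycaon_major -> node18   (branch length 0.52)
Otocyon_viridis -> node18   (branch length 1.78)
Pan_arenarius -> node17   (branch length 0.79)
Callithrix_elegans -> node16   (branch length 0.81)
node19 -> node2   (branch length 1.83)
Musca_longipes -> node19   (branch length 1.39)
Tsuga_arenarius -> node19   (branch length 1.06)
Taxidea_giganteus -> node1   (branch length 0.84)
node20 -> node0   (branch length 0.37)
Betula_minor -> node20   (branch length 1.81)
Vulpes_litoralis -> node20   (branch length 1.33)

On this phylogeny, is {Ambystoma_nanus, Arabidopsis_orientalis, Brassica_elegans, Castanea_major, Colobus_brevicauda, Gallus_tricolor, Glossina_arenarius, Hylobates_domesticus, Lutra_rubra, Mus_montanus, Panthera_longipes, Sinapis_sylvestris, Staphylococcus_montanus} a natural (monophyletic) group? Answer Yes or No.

No

The MRCA of the listed taxa subtends (((((Panthera_longipes,(Castanea_major,Brassica_elegans)),(Ambystoma_nanus,Lutra_rubra)),(Staphylococcus_montanus,(Sinapis_sylvestris,Gallus_tricolor))),((Colobus_brevicauda,Mus_montanus),(Hylobates_domesticus,Glossina_arenarius))),(Arabidopsis_orientalis,(((Lycaon_major,Otocyon_viridis),Pan_arenarius),Callithrix_elegans))).
That clade also contains Callithrix_elegans, Lycaon_major, Otocyon_viridis, Pan_arenarius, which are not in the proposed group, so the group is not monophyletic.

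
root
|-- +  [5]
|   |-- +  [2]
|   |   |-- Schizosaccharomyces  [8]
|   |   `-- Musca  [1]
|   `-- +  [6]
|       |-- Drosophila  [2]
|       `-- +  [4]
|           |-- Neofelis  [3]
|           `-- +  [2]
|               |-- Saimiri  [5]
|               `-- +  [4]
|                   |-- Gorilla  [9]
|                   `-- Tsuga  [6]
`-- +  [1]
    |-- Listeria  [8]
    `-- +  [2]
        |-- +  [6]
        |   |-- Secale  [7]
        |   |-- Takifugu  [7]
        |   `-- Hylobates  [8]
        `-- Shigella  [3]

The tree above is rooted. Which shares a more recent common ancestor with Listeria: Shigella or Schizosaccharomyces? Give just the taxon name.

The MRCA of Listeria and Shigella subtends (Listeria,((Secale,Takifugu,Hylobates),Shigella)) (5 taxa).
The MRCA of Listeria and Schizosaccharomyces is the root, subtending the entire tree (12 taxa).
The first is nested inside the second, so Listeria shares a more recent common ancestor with Shigella.

Shigella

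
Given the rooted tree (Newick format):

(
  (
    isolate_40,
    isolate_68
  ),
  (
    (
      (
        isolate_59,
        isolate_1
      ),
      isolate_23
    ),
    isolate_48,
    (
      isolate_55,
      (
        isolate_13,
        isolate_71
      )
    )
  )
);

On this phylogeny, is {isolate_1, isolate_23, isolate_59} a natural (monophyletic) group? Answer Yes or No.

The most recent common ancestor of these taxa subtends ((isolate_59,isolate_1),isolate_23).
That clade has exactly 3 tips — every listed taxon and nothing else — so the group is monophyletic.

Yes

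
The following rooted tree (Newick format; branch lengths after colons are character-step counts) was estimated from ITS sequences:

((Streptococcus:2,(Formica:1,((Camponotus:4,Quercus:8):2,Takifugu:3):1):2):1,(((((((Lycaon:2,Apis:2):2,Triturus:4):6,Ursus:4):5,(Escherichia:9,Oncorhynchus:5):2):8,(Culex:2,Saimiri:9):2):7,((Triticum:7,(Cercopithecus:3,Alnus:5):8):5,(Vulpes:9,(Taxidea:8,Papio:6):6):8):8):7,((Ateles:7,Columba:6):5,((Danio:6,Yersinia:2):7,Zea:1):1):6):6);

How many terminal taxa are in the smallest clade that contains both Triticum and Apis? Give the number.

14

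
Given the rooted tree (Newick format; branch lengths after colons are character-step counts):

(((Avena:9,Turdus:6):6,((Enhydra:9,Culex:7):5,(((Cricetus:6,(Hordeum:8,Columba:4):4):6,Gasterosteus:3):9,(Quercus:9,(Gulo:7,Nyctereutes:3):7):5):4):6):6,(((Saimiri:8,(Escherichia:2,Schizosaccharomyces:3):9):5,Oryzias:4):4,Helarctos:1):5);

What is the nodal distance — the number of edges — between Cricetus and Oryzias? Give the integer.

9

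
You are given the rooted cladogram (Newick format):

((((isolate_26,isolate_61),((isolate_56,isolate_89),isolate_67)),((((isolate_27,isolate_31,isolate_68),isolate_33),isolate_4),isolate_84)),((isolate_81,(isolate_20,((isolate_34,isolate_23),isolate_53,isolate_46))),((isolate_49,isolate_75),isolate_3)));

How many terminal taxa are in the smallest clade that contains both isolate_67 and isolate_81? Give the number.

The MRCA of isolate_67 and isolate_81 is the root, so the clade is the entire tree.
That clade contains 20 terminal taxa: isolate_20, isolate_23, isolate_26, isolate_27, isolate_3, isolate_31, isolate_33, isolate_34, isolate_4, isolate_46, isolate_49, isolate_53, isolate_56, isolate_61, isolate_67, isolate_68, isolate_75, isolate_81, isolate_84, isolate_89.

20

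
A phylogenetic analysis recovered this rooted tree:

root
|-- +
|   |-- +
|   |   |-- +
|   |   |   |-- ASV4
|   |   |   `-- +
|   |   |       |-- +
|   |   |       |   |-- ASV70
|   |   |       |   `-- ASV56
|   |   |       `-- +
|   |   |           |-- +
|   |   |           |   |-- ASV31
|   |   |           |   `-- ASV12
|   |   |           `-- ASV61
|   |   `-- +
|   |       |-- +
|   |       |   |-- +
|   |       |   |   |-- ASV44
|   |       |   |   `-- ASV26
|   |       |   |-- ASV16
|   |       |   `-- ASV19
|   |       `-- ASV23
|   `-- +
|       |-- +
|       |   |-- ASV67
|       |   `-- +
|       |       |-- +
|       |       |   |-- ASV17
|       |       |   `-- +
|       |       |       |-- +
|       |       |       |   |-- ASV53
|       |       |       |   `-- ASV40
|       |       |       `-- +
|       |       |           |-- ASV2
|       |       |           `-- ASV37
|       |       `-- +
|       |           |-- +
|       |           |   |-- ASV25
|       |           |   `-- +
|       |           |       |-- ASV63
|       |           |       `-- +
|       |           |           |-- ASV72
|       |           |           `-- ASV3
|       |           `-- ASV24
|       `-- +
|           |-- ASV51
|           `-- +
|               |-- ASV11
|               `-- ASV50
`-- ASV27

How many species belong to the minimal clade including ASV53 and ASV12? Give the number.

25

The MRCA of ASV53 and ASV12 is the node subtending (((ASV4,((ASV70,ASV56),((ASV31,ASV12),ASV61))),(((ASV44,ASV26),ASV16,ASV19),ASV23)),((ASV67,((ASV17,((ASV53,ASV40),(ASV2,ASV37))),((ASV25,(ASV63,(ASV72,ASV3))),ASV24))),(ASV51,(ASV11,ASV50)))).
That clade contains 25 terminal taxa: ASV11, ASV12, ASV16, ASV17, ASV19, ASV2, ASV23, ASV24, ASV25, ASV26, ASV3, ASV31, ASV37, ASV4, ASV40, ASV44, ASV50, ASV51, ASV53, ASV56, ASV61, ASV63, ASV67, ASV70, ASV72.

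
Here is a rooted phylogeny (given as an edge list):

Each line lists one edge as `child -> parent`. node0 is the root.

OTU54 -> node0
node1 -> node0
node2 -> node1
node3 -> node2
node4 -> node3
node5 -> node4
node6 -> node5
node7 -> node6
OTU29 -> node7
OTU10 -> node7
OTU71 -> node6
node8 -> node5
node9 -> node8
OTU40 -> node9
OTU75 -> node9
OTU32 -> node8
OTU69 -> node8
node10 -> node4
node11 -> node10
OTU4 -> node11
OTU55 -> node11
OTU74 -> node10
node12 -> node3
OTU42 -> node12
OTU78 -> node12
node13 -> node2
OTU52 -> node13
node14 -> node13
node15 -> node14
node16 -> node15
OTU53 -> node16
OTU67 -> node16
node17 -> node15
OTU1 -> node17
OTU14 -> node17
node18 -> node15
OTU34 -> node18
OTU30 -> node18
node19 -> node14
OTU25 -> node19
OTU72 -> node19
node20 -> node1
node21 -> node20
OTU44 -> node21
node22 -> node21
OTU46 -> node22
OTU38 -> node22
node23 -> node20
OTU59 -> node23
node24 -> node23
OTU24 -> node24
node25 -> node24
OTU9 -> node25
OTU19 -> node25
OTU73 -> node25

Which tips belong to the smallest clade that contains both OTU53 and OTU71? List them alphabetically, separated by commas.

OTU1, OTU10, OTU14, OTU25, OTU29, OTU30, OTU32, OTU34, OTU4, OTU40, OTU42, OTU52, OTU53, OTU55, OTU67, OTU69, OTU71, OTU72, OTU74, OTU75, OTU78

Tracing OTU53: it sits inside (OTU53,OTU67).
Tracing OTU71: it sits inside ((OTU29,OTU10),OTU71).
The smallest clade enclosing both is ((((((OTU29,OTU10),OTU71),((OTU40,OTU75),OTU32,OTU69)),((OTU4,OTU55),OTU74)),(OTU42,OTU78)),(OTU52,(((OTU53,OTU67),(OTU1,OTU14),(OTU34,OTU30)),(OTU25,OTU72)))); the answer is its 21 terminal taxa in alphabetical order.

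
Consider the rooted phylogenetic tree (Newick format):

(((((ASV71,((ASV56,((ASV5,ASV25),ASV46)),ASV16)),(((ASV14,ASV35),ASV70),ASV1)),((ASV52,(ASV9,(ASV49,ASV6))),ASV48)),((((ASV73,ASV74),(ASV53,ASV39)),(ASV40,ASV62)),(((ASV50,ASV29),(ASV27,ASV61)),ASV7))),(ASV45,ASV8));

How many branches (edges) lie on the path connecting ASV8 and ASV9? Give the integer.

8

The MRCA of ASV8 and ASV9 is the root of the tree.
From ASV8 up to that node: 2 branches. From ASV9 up to the same node: 6 branches. Total: 2 + 6 = 8.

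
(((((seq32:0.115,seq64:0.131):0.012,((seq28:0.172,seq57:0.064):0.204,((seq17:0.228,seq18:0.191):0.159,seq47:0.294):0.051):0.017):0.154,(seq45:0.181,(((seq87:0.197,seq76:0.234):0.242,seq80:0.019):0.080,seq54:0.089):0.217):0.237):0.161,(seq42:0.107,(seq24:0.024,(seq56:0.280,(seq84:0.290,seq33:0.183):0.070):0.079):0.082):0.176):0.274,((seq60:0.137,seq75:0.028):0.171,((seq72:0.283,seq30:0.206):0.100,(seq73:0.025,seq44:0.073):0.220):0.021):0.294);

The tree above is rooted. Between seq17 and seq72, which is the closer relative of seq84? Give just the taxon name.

seq17

The MRCA of seq84 and seq17 subtends ((((seq32,seq64),((seq28,seq57),((seq17,seq18),seq47))),(seq45,(((seq87,seq76),seq80),seq54))),(seq42,(seq24,(seq56,(seq84,seq33))))) (17 taxa).
The MRCA of seq84 and seq72 is the root, subtending the entire tree (23 taxa).
The first is nested inside the second, so seq84 shares a more recent common ancestor with seq17.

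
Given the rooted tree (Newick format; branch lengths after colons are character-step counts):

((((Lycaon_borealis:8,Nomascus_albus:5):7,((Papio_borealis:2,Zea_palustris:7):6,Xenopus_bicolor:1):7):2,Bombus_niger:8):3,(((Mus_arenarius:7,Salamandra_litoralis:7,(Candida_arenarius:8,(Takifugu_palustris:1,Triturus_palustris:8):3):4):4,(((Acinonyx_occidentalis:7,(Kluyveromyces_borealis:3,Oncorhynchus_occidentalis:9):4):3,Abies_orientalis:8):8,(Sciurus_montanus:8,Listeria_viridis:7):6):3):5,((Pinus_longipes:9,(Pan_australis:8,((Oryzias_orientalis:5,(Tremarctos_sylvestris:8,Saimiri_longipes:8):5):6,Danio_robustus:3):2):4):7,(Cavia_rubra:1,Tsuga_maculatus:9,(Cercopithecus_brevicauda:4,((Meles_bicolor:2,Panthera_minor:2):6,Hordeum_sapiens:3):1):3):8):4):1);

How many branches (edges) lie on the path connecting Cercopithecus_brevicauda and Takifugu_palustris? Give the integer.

9

The MRCA of Cercopithecus_brevicauda and Takifugu_palustris is the node subtending (((Mus_arenarius,Salamandra_litoralis,(Candida_arenarius,(Takifugu_palustris,Triturus_palustris))),(((Acinonyx_occidentalis,(Kluyveromyces_borealis,Oncorhynchus_occidentalis)),Abies_orientalis),(Sciurus_montanus,Listeria_viridis))),((Pinus_longipes,(Pan_australis,((Oryzias_orientalis,(Tremarctos_sylvestris,Saimiri_longipes)),Danio_robustus))),(Cavia_rubra,Tsuga_maculatus,(Cercopithecus_brevicauda,((Meles_bicolor,Panthera_minor),Hordeum_sapiens))))).
From Cercopithecus_brevicauda up to that node: 4 branches. From Takifugu_palustris up to the same node: 5 branches. Total: 4 + 5 = 9.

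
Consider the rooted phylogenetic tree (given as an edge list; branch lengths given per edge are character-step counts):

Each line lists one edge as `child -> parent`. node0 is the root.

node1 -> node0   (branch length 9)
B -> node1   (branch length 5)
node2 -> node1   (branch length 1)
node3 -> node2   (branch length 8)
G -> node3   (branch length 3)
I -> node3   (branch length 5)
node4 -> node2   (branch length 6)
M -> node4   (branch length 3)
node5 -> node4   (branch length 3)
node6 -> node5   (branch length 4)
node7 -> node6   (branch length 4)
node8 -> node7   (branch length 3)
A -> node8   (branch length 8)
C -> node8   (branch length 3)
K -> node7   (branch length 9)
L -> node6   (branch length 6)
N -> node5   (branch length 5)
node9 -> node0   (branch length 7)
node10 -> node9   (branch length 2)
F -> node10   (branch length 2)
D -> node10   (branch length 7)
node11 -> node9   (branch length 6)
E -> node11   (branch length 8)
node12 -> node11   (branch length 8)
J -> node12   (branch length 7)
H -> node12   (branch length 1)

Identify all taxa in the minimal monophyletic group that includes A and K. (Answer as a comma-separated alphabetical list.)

Tracing A: it sits inside (A,C).
Tracing K: it sits inside ((A,C),K).
The smallest clade enclosing both is ((A,C),K); the answer is its 3 terminal taxa in alphabetical order.

A, C, K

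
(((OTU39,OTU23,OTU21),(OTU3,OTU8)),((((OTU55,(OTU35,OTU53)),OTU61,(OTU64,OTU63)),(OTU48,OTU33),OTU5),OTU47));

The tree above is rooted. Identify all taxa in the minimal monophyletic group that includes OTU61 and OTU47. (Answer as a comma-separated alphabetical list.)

OTU33, OTU35, OTU47, OTU48, OTU5, OTU53, OTU55, OTU61, OTU63, OTU64

Tracing OTU61: it sits inside ((OTU55,(OTU35,OTU53)),OTU61,(OTU64,OTU63)).
Tracing OTU47: it sits inside ((((OTU55,(OTU35,OTU53)),OTU61,(OTU64,OTU63)),(OTU48,OTU33),OTU5),OTU47).
The smallest clade enclosing both is ((((OTU55,(OTU35,OTU53)),OTU61,(OTU64,OTU63)),(OTU48,OTU33),OTU5),OTU47); the answer is its 10 terminal taxa in alphabetical order.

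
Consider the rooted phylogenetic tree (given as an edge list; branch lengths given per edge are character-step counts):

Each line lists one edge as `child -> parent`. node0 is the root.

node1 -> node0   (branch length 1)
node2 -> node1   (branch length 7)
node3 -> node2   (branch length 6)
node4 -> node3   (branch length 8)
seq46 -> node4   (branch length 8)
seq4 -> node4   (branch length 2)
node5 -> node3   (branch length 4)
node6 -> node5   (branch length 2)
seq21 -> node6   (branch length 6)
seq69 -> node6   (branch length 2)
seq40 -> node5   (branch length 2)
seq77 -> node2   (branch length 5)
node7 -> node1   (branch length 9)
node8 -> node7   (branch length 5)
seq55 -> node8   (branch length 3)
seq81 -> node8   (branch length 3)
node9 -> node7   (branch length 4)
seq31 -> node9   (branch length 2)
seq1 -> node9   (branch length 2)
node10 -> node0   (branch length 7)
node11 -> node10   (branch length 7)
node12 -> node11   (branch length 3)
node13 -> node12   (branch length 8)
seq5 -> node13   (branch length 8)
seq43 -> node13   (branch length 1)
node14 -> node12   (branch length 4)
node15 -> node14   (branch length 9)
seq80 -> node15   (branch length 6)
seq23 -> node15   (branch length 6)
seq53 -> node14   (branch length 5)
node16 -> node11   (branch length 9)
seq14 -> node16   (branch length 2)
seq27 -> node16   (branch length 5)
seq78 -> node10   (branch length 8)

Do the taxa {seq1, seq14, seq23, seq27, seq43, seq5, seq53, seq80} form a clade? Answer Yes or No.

No

The MRCA of the listed taxa is the root, so the smallest clade containing them is the whole tree.
That clade also contains seq21, seq31, seq4, seq40, seq46, seq55, seq69, seq77, seq78, seq81, which are not in the proposed group, so the group is not monophyletic.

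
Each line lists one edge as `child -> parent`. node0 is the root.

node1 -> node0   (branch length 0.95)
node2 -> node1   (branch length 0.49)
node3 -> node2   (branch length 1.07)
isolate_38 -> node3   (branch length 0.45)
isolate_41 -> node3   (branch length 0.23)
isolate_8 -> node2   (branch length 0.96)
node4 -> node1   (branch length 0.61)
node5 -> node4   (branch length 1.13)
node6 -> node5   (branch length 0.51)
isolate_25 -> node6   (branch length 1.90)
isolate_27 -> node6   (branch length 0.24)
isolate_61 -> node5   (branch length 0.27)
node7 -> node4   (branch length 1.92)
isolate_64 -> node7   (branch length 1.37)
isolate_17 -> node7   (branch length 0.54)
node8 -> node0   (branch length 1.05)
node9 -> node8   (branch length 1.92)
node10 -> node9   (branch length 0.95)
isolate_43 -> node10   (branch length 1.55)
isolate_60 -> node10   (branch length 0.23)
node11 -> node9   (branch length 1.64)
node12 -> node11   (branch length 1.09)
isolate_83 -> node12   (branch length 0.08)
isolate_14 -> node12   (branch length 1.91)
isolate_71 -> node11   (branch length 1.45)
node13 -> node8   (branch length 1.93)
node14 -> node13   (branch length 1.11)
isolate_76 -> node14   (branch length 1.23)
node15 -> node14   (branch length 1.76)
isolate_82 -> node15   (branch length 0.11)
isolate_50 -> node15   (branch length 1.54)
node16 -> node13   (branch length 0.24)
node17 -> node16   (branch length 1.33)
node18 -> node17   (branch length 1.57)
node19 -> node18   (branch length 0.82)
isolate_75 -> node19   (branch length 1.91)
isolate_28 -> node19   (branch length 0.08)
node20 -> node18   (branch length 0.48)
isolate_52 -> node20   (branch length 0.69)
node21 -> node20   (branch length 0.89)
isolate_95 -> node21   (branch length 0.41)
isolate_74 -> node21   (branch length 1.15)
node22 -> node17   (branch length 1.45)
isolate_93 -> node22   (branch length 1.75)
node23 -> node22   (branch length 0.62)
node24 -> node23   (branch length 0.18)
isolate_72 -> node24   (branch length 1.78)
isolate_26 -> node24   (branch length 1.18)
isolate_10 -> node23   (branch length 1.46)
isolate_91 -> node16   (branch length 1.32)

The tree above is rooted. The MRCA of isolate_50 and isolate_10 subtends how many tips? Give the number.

13

The MRCA of isolate_50 and isolate_10 is the node subtending ((isolate_76,(isolate_82,isolate_50)),((((isolate_75,isolate_28),(isolate_52,(isolate_95,isolate_74))),(isolate_93,((isolate_72,isolate_26),isolate_10))),isolate_91)).
That clade contains 13 terminal taxa: isolate_10, isolate_26, isolate_28, isolate_50, isolate_52, isolate_72, isolate_74, isolate_75, isolate_76, isolate_82, isolate_91, isolate_93, isolate_95.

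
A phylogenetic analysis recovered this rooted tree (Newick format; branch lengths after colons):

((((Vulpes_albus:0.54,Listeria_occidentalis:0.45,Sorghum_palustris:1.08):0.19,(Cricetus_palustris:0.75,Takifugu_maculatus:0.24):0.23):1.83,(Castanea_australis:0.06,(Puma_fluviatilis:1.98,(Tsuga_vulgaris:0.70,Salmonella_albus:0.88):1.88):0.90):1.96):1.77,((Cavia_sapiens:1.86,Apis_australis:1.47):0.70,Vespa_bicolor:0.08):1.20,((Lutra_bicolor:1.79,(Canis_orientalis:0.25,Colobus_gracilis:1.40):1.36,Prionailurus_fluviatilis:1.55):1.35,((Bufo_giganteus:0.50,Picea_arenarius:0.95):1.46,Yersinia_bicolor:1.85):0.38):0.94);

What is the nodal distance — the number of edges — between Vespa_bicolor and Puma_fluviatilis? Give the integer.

6

The MRCA of Vespa_bicolor and Puma_fluviatilis is the root of the tree.
From Vespa_bicolor up to that node: 2 branches. From Puma_fluviatilis up to the same node: 4 branches. Total: 2 + 4 = 6.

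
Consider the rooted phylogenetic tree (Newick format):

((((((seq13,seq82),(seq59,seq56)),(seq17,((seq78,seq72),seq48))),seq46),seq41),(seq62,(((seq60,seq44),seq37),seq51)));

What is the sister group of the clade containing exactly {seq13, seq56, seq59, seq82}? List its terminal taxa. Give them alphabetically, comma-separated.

The clade containing exactly {seq13, seq56, seq59, seq82} attaches to the tree at the node subtending (((seq13,seq82),(seq59,seq56)),(seq17,((seq78,seq72),seq48))).
The other lineage descending from that same node — the sister group — is (seq17,((seq78,seq72),seq48)); its 4 tips in alphabetical order are the answer.

seq17, seq48, seq72, seq78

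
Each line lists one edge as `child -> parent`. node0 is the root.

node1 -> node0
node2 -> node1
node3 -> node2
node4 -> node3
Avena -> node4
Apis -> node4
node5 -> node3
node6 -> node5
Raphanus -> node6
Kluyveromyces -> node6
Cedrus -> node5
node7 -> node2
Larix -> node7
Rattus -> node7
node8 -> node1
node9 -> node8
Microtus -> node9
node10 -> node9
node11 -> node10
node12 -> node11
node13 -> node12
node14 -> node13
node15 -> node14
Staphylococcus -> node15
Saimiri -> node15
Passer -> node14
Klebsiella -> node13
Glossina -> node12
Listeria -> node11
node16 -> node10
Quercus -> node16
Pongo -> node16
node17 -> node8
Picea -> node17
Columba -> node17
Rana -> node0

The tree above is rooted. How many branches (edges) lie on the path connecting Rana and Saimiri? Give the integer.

11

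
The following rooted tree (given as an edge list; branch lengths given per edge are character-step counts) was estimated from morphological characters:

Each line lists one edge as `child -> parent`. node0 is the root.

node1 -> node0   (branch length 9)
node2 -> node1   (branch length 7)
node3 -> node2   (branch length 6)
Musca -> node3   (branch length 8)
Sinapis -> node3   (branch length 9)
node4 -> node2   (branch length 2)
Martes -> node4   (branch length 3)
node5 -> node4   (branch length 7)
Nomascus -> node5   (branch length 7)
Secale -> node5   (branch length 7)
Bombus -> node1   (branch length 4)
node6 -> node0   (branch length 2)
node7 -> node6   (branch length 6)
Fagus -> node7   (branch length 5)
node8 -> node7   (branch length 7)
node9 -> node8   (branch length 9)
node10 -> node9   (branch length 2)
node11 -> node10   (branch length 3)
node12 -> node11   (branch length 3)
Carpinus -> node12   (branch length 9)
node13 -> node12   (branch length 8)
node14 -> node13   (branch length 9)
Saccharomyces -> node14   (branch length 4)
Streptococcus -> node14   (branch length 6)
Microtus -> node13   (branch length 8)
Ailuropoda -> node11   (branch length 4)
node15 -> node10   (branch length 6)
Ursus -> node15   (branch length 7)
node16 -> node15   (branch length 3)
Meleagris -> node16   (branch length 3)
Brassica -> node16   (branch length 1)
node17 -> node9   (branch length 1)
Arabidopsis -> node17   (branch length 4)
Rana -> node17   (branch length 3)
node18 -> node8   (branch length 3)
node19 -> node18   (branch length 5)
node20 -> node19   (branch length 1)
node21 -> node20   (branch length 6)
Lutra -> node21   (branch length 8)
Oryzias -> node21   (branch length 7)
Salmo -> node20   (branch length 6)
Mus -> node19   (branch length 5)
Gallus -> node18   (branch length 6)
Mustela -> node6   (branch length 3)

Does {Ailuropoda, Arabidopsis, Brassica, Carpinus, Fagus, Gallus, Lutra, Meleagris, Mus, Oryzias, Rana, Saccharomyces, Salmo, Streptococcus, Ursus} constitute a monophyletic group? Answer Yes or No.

The MRCA of the listed taxa subtends (Fagus,(((((Carpinus,((Saccharomyces,Streptococcus),Microtus)),Ailuropoda),(Ursus,(Meleagris,Brassica))),(Arabidopsis,Rana)),((((Lutra,Oryzias),Salmo),Mus),Gallus))).
That clade also contains Microtus, which is not in the proposed group, so the group is not monophyletic.

No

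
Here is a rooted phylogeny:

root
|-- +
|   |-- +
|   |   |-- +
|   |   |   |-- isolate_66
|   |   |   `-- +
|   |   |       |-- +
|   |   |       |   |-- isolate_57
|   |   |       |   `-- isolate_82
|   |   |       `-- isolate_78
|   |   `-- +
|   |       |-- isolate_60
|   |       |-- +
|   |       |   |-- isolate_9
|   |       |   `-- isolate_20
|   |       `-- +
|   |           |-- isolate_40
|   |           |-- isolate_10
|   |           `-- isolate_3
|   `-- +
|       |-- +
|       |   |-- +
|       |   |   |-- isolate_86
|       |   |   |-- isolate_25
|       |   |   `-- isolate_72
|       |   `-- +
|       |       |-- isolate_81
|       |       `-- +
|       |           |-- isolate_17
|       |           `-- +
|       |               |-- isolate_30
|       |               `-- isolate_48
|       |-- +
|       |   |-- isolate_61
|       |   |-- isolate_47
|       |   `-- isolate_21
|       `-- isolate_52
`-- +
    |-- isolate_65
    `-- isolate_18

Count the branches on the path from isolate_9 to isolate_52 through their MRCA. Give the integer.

The MRCA of isolate_9 and isolate_52 is the node subtending (((isolate_66,((isolate_57,isolate_82),isolate_78)),(isolate_60,(isolate_9,isolate_20),(isolate_40,isolate_10,isolate_3))),(((isolate_86,isolate_25,isolate_72),(isolate_81,(isolate_17,(isolate_30,isolate_48)))),(isolate_61,isolate_47,isolate_21),isolate_52)).
From isolate_9 up to that node: 4 branches. From isolate_52 up to the same node: 2 branches. Total: 4 + 2 = 6.

6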